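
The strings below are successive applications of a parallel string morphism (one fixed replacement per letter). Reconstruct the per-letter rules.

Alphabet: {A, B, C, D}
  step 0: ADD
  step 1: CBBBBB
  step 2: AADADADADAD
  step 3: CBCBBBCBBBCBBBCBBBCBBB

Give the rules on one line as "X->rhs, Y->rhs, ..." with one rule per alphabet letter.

A->CB, B->AD, C->A, D->BB

  step 2 ⇒ step 3: AADADADADAD ⇒ CB·CB·BB·CB·BB·CB·BB·CB·BB·CB·BB
    A ↦ CB
    D ↦ BB
  step 1 ⇒ step 2: CBBBBB ⇒ A·AD·AD·AD·AD·AD
    B ↦ AD
  step 1 ⇒ step 2: CBBBBB ⇒ A·AD·AD·AD·AD·AD
    C ↦ A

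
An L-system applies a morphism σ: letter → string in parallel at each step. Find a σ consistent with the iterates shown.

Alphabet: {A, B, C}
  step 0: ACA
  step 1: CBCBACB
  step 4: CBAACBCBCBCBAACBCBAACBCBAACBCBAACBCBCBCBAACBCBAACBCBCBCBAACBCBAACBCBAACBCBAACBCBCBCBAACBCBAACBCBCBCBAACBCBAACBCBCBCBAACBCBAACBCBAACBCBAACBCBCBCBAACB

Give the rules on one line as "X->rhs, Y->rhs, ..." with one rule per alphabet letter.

A->CB, B->ACB, C->CBA

  step 0 ⇒ step 1: ACA ⇒ CB·CBA·CB
    A ↦ CB
    C ↦ CBA
    B ↦ ACB  (constrained at step 1)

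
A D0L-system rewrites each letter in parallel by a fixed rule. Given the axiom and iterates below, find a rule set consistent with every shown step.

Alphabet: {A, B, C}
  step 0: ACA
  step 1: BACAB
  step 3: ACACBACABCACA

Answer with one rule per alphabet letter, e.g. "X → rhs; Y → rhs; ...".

A->B, B->C, C->ACA

  step 0 ⇒ step 1: ACA ⇒ B·ACA·B
    A ↦ B
    C ↦ ACA
    B ↦ C  (constrained at step 1)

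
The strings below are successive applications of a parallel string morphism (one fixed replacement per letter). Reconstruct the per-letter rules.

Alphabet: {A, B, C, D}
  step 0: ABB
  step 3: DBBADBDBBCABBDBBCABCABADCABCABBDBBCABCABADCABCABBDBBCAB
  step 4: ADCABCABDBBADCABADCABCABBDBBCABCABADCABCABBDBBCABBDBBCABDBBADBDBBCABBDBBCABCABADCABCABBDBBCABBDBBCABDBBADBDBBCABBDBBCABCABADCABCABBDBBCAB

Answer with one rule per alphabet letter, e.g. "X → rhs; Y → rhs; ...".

A->DBB, B->CAB, C->B, D->AD

  step 3 ⇒ step 4: DBBADBDBBCABBDBBCABCABADCABCABBDBBCABCABADCABCABBDBBCAB ⇒ AD·CAB·CAB·DBB·AD·CAB·AD·CAB·CAB·B·DBB·CAB·CAB·AD·CAB·CAB·B·DBB·CAB·B·DBB·CAB·DBB·AD·B·DBB·CAB·B·DBB·CAB·CAB·AD·CAB·CAB·B·DBB·CAB·B·DBB·CAB·DBB·AD·B·DBB·CAB·B·DBB·CAB·CAB·AD·CAB·CAB·B·DBB·CAB
    A ↦ DBB
    B ↦ CAB
    C ↦ B
    D ↦ AD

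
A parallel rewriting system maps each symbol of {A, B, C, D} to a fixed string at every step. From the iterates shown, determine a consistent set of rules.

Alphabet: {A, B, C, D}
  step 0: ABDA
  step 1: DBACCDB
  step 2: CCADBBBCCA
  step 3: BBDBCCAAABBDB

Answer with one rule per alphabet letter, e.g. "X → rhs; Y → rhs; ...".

A->DB, B->A, C->B, D->CC

  step 2 ⇒ step 3: CCADBBBCCA ⇒ B·B·DB·CC·A·A·A·B·B·DB
    A ↦ DB
    B ↦ A
    C ↦ B
    D ↦ CC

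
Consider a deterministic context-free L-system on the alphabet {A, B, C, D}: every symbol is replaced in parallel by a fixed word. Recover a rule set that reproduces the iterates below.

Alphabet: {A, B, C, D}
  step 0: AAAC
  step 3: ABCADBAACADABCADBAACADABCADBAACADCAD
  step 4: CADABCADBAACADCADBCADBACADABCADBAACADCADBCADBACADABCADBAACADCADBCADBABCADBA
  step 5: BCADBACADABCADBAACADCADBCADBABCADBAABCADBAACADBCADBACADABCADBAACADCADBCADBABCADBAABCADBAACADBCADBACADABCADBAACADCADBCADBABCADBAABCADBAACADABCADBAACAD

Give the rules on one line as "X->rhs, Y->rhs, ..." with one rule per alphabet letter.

A->CAD, B->A, C->B, D->BA

  step 4 ⇒ step 5: CADABCADBAACADCADBCADBACADABCADBAACADCADBCADBACADABCADBAACADCADBCADBABCADBA ⇒ B·CAD·BA·CAD·A·B·CAD·BA·A·CAD·CAD·B·CAD·BA·B·CAD·BA·A·B·CAD·BA·A·CAD·B·CAD·BA·CAD·A·B·CAD·BA·A·CAD·CAD·B·CAD·BA·B·CAD·BA·A·B·CAD·BA·A·CAD·B·CAD·BA·CAD·A·B·CAD·BA·A·CAD·CAD·B·CAD·BA·B·CAD·BA·A·B·CAD·BA·A·CAD·A·B·CAD·BA·A·CAD
    A ↦ CAD
    B ↦ A
    C ↦ B
    D ↦ BA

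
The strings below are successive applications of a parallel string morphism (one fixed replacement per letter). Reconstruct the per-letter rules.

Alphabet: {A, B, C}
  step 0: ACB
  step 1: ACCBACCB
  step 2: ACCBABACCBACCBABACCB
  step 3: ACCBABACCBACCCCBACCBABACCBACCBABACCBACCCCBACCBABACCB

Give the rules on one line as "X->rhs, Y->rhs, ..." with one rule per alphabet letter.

  step 2 ⇒ step 3: ACCBABACCBACCBABACCB ⇒ ACC·BA·BA·CCB·ACC·CCB·ACC·BA·BA·CCB·ACC·BA·BA·CCB·ACC·CCB·ACC·BA·BA·CCB
    A ↦ ACC
    B ↦ CCB
    C ↦ BA

A->ACC, B->CCB, C->BA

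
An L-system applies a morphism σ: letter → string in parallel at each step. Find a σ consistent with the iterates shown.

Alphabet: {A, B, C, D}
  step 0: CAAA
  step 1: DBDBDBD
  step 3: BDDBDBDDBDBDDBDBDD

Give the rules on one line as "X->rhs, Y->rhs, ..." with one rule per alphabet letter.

A->BD, B->A, C->D, D->AC

  step 0 ⇒ step 1: CAAA ⇒ D·BD·BD·BD
    A ↦ BD
    C ↦ D
    B ↦ A  (constrained at step 1)
    D ↦ AC  (constrained at step 1)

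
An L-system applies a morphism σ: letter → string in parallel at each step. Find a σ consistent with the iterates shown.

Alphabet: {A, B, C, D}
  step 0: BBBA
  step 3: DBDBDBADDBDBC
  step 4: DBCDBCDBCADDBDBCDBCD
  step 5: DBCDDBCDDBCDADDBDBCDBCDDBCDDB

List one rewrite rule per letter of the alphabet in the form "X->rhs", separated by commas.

A->AD, B->C, C->D, D->DB

  step 4 ⇒ step 5: DBCDBCDBCADDBDBCDBCD ⇒ DB·C·D·DB·C·D·DB·C·D·AD·DB·DB·C·DB·C·D·DB·C·D·DB
    A ↦ AD
    B ↦ C
    C ↦ D
    D ↦ DB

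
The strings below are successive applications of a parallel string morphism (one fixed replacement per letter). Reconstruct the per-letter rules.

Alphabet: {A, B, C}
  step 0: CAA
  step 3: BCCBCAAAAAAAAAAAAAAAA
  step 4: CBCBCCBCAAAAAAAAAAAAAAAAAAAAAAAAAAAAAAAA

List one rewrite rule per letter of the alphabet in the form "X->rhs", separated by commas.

A->AA, B->C, C->BC

  step 3 ⇒ step 4: BCCBCAAAAAAAAAAAAAAAA ⇒ C·BC·BC·C·BC·AA·AA·AA·AA·AA·AA·AA·AA·AA·AA·AA·AA·AA·AA·AA·AA
    A ↦ AA
    B ↦ C
    C ↦ BC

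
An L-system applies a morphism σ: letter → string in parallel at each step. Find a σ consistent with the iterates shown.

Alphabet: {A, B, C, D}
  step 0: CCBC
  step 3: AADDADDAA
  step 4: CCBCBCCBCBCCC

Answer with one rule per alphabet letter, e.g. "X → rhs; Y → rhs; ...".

  step 3 ⇒ step 4: AADDADDAA ⇒ C·C·BC·BC·C·BC·BC·C·C
    A ↦ C
    D ↦ BC
    B ↦ DD  (constrained at step 0)
    C ↦ A  (constrained at step 0)

A->C, B->DD, C->A, D->BC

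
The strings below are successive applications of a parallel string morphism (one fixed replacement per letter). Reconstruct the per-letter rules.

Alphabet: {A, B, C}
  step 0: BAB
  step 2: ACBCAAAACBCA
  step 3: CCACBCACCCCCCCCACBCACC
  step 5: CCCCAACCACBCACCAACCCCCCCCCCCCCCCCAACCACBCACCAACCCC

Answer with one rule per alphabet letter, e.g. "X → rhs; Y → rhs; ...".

  step 2 ⇒ step 3: ACBCAAAACBCA ⇒ CC·A·CBC·A·CC·CC·CC·CC·A·CBC·A·CC
    A ↦ CC
    B ↦ CBC
    C ↦ A

A->CC, B->CBC, C->A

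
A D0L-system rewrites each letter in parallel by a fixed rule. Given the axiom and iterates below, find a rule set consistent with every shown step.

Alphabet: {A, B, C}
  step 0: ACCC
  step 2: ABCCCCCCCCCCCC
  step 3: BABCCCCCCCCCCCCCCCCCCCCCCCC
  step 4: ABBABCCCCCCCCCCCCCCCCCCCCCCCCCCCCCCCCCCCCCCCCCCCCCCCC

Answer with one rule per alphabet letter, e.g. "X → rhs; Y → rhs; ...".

A->B, B->AB, C->CC

  step 3 ⇒ step 4: BABCCCCCCCCCCCCCCCCCCCCCCCC ⇒ AB·B·AB·CC·CC·CC·CC·CC·CC·CC·CC·CC·CC·CC·CC·CC·CC·CC·CC·CC·CC·CC·CC·CC·CC·CC·CC
    A ↦ B
    B ↦ AB
    C ↦ CC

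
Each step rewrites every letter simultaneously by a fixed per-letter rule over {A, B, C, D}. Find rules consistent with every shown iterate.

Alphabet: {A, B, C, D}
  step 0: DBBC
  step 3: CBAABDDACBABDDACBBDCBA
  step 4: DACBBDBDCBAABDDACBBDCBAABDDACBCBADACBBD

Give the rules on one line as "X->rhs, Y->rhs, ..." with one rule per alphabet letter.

A->BD, B->CB, C->DA, D->A

  step 3 ⇒ step 4: CBAABDDACBABDDACBBDCBA ⇒ DA·CB·BD·BD·CB·A·A·BD·DA·CB·BD·CB·A·A·BD·DA·CB·CB·A·DA·CB·BD
    A ↦ BD
    B ↦ CB
    C ↦ DA
    D ↦ A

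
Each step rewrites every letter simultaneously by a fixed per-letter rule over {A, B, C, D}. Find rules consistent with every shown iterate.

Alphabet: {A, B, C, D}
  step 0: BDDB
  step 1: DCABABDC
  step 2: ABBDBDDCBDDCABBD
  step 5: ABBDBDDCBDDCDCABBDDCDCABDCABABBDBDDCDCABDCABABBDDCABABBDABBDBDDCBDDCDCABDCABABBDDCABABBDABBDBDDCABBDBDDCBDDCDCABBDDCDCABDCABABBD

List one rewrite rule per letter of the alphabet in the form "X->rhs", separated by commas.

A->BD, B->DC, C->BD, D->AB

  step 1 ⇒ step 2: DCABABDC ⇒ AB·BD·BD·DC·BD·DC·AB·BD
    A ↦ BD
    B ↦ DC
    C ↦ BD
    D ↦ AB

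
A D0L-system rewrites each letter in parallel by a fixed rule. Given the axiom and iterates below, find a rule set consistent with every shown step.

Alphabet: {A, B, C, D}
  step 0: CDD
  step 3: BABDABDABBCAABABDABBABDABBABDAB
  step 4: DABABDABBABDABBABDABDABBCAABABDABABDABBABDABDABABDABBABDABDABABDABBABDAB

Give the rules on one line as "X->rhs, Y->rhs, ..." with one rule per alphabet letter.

A->AB, B->DAB, C->BCA, D->B

  step 3 ⇒ step 4: BABDABDABBCAABABDABBABDABBABDAB ⇒ DAB·AB·DAB·B·AB·DAB·B·AB·DAB·DAB·BCA·AB·AB·DAB·AB·DAB·B·AB·DAB·DAB·AB·DAB·B·AB·DAB·DAB·AB·DAB·B·AB·DAB
    A ↦ AB
    B ↦ DAB
    C ↦ BCA
    D ↦ B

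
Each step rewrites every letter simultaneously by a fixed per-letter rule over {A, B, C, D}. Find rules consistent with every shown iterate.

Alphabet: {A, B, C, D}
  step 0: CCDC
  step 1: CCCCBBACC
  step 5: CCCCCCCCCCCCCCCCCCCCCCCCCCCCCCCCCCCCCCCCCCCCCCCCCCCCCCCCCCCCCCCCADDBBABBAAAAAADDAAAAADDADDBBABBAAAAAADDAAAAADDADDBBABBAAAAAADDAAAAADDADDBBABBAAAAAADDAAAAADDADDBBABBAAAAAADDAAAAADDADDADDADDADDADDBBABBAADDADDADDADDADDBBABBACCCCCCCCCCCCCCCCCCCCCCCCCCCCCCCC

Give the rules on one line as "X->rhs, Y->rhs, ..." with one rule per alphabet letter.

A->ADD, B->AA, C->CC, D->BBA

  step 0 ⇒ step 1: CCDC ⇒ CC·CC·BBA·CC
    C ↦ CC
    D ↦ BBA
    A ↦ ADD  (constrained at step 1)
    B ↦ AA  (constrained at step 1)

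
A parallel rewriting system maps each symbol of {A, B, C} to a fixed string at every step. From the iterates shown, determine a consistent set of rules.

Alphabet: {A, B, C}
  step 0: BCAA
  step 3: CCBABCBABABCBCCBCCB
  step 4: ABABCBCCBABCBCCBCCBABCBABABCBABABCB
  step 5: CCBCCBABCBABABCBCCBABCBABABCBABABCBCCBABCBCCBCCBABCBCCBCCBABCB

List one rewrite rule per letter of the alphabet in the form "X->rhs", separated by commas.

A->C, B->CB, C->AB

  step 4 ⇒ step 5: ABABCBCCBABCBCCBCCBABCBABABCBABABCB ⇒ C·CB·C·CB·AB·CB·AB·AB·CB·C·CB·AB·CB·AB·AB·CB·AB·AB·CB·C·CB·AB·CB·C·CB·C·CB·AB·CB·C·CB·C·CB·AB·CB
    A ↦ C
    B ↦ CB
    C ↦ AB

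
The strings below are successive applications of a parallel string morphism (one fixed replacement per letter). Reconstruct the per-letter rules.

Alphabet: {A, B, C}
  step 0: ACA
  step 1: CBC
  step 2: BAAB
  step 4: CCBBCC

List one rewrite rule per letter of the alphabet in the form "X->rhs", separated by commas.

  step 1 ⇒ step 2: CBC ⇒ B·AA·B
    B ↦ AA
    C ↦ B
  step 0 ⇒ step 1: ACA ⇒ C·B·C
    A ↦ C

A->C, B->AA, C->B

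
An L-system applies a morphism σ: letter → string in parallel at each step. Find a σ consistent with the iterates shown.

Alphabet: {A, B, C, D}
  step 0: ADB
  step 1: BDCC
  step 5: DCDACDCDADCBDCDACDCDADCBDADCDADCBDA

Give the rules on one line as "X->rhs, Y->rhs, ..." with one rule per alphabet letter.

  step 0 ⇒ step 1: ADB ⇒ B·DC·C
    A ↦ B
    B ↦ C
    D ↦ DC
    C ↦ DA  (constrained at step 1)

A->B, B->C, C->DA, D->DC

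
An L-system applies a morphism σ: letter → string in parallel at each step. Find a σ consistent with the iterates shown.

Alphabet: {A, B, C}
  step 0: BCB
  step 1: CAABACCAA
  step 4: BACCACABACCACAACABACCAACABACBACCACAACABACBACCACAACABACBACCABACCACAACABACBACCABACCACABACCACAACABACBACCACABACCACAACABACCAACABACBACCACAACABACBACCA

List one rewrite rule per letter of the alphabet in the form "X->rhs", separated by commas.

  step 0 ⇒ step 1: BCB ⇒ CAA·BAC·CAA
    B ↦ CAA
    C ↦ BAC
    A ↦ CA  (constrained at step 1)

A->CA, B->CAA, C->BAC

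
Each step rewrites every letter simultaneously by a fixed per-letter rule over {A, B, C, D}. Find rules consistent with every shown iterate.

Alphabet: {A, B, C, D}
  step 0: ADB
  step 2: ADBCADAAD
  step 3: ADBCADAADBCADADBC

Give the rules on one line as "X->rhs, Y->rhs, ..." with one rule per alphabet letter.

  step 2 ⇒ step 3: ADBCADAAD ⇒ AD·BC·A·DA·AD·BC·AD·AD·BC
    A ↦ AD
    B ↦ A
    C ↦ DA
    D ↦ BC

A->AD, B->A, C->DA, D->BC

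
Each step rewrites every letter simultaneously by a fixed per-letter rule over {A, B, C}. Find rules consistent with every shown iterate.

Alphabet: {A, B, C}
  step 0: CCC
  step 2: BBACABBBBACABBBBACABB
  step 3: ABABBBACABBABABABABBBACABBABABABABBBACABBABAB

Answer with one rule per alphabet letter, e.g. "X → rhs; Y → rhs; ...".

  step 2 ⇒ step 3: BBACABBBBACABBBBACABB ⇒ AB·AB·BB·ACA·BB·AB·AB·AB·AB·BB·ACA·BB·AB·AB·AB·AB·BB·ACA·BB·AB·AB
    A ↦ BB
    B ↦ AB
    C ↦ ACA

A->BB, B->AB, C->ACA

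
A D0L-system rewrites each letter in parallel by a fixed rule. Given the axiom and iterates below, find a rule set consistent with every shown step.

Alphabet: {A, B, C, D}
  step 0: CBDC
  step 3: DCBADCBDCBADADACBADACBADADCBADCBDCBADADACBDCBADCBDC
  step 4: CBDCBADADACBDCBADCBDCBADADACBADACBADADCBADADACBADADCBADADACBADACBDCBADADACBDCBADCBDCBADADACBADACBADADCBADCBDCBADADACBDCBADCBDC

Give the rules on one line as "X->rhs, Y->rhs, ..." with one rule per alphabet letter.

  step 3 ⇒ step 4: DCBADCBDCBADADACBADACBADADCBADCBDCBADADACBDCBADCBDC ⇒ CB·DC·BAD·ADA·CB·DC·BAD·CB·DC·BAD·ADA·CB·ADA·CB·ADA·DC·BAD·ADA·CB·ADA·DC·BAD·ADA·CB·ADA·CB·DC·BAD·ADA·CB·DC·BAD·CB·DC·BAD·ADA·CB·ADA·CB·ADA·DC·BAD·CB·DC·BAD·ADA·CB·DC·BAD·CB·DC
    A ↦ ADA
    B ↦ BAD
    C ↦ DC
    D ↦ CB

A->ADA, B->BAD, C->DC, D->CB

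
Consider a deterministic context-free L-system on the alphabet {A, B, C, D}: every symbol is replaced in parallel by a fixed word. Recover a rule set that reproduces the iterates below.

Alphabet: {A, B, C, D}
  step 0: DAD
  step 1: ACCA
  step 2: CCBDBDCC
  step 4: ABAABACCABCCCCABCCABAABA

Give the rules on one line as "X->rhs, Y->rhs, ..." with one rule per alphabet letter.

  step 1 ⇒ step 2: ACCA ⇒ CC·BD·BD·CC
    A ↦ CC
    C ↦ BD
    B ↦ AB  (constrained at step 2)
  step 0 ⇒ step 1: DAD ⇒ A·CC·A
    D ↦ A

A->CC, B->AB, C->BD, D->A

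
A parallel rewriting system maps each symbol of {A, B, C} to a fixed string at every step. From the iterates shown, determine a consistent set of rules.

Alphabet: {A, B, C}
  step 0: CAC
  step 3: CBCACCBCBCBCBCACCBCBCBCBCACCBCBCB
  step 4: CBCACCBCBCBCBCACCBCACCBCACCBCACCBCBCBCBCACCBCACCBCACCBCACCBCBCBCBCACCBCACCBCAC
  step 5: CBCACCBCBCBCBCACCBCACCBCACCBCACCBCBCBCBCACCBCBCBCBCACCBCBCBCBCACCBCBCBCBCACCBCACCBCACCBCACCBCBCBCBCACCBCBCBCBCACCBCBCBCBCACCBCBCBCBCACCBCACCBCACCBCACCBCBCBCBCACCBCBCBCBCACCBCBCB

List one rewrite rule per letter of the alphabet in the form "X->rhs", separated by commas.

A->CB, B->CAC, C->CB

  step 4 ⇒ step 5: CBCACCBCBCBCBCACCBCACCBCACCBCACCBCBCBCBCACCBCACCBCACCBCACCBCBCBCBCACCBCACCBCAC ⇒ CB·CAC·CB·CB·CB·CB·CAC·CB·CAC·CB·CAC·CB·CAC·CB·CB·CB·CB·CAC·CB·CB·CB·CB·CAC·CB·CB·CB·CB·CAC·CB·CB·CB·CB·CAC·CB·CAC·CB·CAC·CB·CAC·CB·CB·CB·CB·CAC·CB·CB·CB·CB·CAC·CB·CB·CB·CB·CAC·CB·CB·CB·CB·CAC·CB·CAC·CB·CAC·CB·CAC·CB·CB·CB·CB·CAC·CB·CB·CB·CB·CAC·CB·CB·CB
    A ↦ CB
    B ↦ CAC
    C ↦ CB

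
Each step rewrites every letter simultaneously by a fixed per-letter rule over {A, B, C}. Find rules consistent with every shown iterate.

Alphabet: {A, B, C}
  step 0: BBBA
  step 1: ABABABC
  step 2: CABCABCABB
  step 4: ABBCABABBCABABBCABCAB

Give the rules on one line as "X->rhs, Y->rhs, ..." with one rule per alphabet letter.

A->C, B->AB, C->B

  step 1 ⇒ step 2: ABABABC ⇒ C·AB·C·AB·C·AB·B
    A ↦ C
    B ↦ AB
    C ↦ B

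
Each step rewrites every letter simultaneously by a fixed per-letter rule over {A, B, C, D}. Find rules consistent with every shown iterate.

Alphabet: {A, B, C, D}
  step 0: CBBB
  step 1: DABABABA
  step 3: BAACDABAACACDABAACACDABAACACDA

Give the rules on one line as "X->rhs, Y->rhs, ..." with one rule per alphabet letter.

  step 0 ⇒ step 1: CBBB ⇒ DA·BA·BA·BA
    B ↦ BA
    C ↦ DA
    A ↦ AC  (constrained at step 1)
    D ↦ B  (constrained at step 1)

A->AC, B->BA, C->DA, D->B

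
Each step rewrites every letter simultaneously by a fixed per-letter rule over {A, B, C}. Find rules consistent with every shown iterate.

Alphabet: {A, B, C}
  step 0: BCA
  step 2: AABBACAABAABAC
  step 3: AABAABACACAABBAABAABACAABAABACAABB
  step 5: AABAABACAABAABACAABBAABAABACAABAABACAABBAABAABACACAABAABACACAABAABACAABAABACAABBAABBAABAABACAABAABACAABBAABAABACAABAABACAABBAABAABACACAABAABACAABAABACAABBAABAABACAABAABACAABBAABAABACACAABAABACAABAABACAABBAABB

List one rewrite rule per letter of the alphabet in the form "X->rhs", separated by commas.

A->AAB, B->AC, C->B

  step 2 ⇒ step 3: AABBACAABAABAC ⇒ AAB·AAB·AC·AC·AAB·B·AAB·AAB·AC·AAB·AAB·AC·AAB·B
    A ↦ AAB
    B ↦ AC
    C ↦ B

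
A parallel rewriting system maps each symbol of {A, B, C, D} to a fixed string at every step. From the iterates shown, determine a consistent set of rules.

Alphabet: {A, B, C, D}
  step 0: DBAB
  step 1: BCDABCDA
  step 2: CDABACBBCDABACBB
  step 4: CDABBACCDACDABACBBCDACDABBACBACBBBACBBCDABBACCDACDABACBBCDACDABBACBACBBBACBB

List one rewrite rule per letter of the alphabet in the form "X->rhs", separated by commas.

  step 1 ⇒ step 2: BCDABCDA ⇒ CDA·BAC·B·B·CDA·BAC·B·B
    A ↦ B
    B ↦ CDA
    C ↦ BAC
    D ↦ B

A->B, B->CDA, C->BAC, D->B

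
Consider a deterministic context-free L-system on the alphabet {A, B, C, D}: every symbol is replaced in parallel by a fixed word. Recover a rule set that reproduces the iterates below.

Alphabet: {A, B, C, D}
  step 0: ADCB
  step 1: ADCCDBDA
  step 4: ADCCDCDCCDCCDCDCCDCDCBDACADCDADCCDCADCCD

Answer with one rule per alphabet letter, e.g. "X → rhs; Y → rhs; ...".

  step 0 ⇒ step 1: ADCB ⇒ AD·C·CD·BDA
    A ↦ AD
    B ↦ BDA
    C ↦ CD
    D ↦ C

A->AD, B->BDA, C->CD, D->C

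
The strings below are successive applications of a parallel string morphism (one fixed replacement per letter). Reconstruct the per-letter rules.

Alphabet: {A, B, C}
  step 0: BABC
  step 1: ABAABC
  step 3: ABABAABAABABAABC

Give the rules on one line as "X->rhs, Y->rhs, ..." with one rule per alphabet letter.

A->BA, B->A, C->BC

  step 0 ⇒ step 1: BABC ⇒ A·BA·A·BC
    A ↦ BA
    B ↦ A
    C ↦ BC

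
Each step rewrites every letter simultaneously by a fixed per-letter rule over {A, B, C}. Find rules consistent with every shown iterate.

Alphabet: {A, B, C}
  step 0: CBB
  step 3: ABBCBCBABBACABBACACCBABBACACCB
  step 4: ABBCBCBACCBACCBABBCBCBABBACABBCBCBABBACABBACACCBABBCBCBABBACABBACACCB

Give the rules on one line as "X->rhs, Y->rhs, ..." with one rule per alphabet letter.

  step 3 ⇒ step 4: ABBCBCBABBACABBACACCBABBACACCB ⇒ ABB·CB·CB·AC·CB·AC·CB·ABB·CB·CB·ABB·AC·ABB·CB·CB·ABB·AC·ABB·AC·AC·CB·ABB·CB·CB·ABB·AC·ABB·AC·AC·CB
    A ↦ ABB
    B ↦ CB
    C ↦ AC

A->ABB, B->CB, C->AC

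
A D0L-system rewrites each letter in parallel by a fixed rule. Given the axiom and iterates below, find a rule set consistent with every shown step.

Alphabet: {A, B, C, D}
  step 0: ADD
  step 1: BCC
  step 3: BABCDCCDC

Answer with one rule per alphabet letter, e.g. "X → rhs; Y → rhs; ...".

  step 0 ⇒ step 1: ADD ⇒ B·C·C
    A ↦ B
    D ↦ C
    B ↦ AB  (constrained at step 1)
    C ↦ CD  (constrained at step 1)

A->B, B->AB, C->CD, D->C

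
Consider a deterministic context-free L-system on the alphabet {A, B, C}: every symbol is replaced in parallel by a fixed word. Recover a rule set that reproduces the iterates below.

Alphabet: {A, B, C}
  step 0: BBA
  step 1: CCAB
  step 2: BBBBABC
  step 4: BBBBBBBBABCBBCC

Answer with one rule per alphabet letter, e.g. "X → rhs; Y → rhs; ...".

A->AB, B->C, C->BB

  step 1 ⇒ step 2: CCAB ⇒ BB·BB·AB·C
    A ↦ AB
    B ↦ C
    C ↦ BB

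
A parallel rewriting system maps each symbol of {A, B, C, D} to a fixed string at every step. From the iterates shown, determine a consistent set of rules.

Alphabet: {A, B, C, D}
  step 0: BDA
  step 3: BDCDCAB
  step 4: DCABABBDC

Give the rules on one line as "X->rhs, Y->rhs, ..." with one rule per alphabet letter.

  step 3 ⇒ step 4: BDCDCAB ⇒ DC·A·B·A·B·B·DC
    A ↦ B
    B ↦ DC
    C ↦ B
    D ↦ A

A->B, B->DC, C->B, D->A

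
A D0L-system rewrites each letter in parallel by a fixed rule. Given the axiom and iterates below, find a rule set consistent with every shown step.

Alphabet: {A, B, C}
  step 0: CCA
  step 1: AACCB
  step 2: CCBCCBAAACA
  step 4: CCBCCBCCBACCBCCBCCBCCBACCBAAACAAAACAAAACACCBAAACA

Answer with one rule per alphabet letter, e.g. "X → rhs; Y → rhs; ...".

  step 1 ⇒ step 2: AACCB ⇒ CCB·CCB·A·A·ACA
    A ↦ CCB
    B ↦ ACA
    C ↦ A

A->CCB, B->ACA, C->A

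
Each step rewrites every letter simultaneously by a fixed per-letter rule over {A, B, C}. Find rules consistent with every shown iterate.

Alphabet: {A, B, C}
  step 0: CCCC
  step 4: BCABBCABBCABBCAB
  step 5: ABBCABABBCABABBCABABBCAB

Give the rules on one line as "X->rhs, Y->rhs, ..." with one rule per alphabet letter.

  step 4 ⇒ step 5: BCABBCABBCABBCAB ⇒ AB·B·C·AB·AB·B·C·AB·AB·B·C·AB·AB·B·C·AB
    A ↦ C
    B ↦ AB
    C ↦ B

A->C, B->AB, C->B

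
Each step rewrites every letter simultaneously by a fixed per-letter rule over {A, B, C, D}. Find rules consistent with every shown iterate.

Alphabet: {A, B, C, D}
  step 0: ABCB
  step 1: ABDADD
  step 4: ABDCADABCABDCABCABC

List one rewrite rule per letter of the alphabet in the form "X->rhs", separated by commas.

  step 0 ⇒ step 1: ABCB ⇒ AB·D·AD·D
    A ↦ AB
    B ↦ D
    C ↦ AD
    D ↦ C  (constrained at step 1)

A->AB, B->D, C->AD, D->C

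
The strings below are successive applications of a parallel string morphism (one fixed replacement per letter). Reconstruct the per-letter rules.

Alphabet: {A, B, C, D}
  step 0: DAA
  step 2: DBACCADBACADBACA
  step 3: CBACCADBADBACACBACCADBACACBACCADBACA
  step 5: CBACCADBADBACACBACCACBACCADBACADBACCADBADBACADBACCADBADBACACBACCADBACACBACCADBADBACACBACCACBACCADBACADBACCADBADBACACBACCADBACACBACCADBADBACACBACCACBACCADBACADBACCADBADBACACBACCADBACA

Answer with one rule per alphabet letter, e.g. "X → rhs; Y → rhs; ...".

A->CA, B->C, C->DBA, D->CBA

  step 2 ⇒ step 3: DBACCADBACADBACA ⇒ CBA·C·CA·DBA·DBA·CA·CBA·C·CA·DBA·CA·CBA·C·CA·DBA·CA
    A ↦ CA
    B ↦ C
    C ↦ DBA
    D ↦ CBA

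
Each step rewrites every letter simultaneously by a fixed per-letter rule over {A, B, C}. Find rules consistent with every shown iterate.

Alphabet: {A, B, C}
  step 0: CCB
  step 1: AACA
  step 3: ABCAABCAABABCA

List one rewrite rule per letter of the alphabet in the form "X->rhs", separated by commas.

A->AB, B->CA, C->A

  step 0 ⇒ step 1: CCB ⇒ A·A·CA
    B ↦ CA
    C ↦ A
    A ↦ AB  (constrained at step 1)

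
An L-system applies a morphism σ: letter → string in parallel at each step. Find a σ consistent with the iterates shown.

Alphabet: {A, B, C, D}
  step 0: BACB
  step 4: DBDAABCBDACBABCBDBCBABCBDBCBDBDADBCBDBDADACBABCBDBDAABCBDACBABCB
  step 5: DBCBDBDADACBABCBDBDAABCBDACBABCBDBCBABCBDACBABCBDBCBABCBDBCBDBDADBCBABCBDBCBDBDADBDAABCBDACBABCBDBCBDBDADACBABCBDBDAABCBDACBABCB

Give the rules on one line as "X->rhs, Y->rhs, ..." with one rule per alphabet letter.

  step 4 ⇒ step 5: DBDAABCBDACBABCBDBCBABCBDBCBDBDADBCBDBDADACBABCBDBDAABCBDACBABCB ⇒ DB·CB·DB·DA·DA·CB·AB·CB·DB·DA·AB·CB·DA·CB·AB·CB·DB·CB·AB·CB·DA·CB·AB·CB·DB·CB·AB·CB·DB·CB·DB·DA·DB·CB·AB·CB·DB·CB·DB·DA·DB·DA·AB·CB·DA·CB·AB·CB·DB·CB·DB·DA·DA·CB·AB·CB·DB·DA·AB·CB·DA·CB·AB·CB
    A ↦ DA
    B ↦ CB
    C ↦ AB
    D ↦ DB

A->DA, B->CB, C->AB, D->DB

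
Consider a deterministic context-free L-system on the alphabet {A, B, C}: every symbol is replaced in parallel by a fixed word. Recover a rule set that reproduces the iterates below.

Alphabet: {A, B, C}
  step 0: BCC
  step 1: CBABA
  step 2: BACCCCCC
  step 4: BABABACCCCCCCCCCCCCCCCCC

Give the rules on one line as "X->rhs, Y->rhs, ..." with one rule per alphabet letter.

A->CC, B->C, C->BA

  step 1 ⇒ step 2: CBABA ⇒ BA·C·CC·C·CC
    A ↦ CC
    B ↦ C
    C ↦ BA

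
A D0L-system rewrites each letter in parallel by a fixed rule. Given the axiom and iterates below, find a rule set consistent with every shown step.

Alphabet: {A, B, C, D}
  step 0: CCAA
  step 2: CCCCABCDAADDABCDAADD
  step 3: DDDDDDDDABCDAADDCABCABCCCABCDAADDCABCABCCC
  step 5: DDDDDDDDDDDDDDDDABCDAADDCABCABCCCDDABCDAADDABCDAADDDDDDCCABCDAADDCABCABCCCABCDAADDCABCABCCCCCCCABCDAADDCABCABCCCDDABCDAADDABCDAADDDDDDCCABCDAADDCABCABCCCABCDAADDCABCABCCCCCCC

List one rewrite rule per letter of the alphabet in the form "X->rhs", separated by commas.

A->ABC, B->DAA, C->DD, D->C

  step 2 ⇒ step 3: CCCCABCDAADDABCDAADD ⇒ DD·DD·DD·DD·ABC·DAA·DD·C·ABC·ABC·C·C·ABC·DAA·DD·C·ABC·ABC·C·C
    A ↦ ABC
    B ↦ DAA
    C ↦ DD
    D ↦ C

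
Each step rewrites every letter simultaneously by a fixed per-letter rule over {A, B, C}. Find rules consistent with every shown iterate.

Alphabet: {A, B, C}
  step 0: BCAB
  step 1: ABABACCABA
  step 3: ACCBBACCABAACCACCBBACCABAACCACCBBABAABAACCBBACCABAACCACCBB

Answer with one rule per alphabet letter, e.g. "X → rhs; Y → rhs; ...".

A->ACC, B->ABA, C->B

  step 0 ⇒ step 1: BCAB ⇒ ABA·B·ACC·ABA
    A ↦ ACC
    B ↦ ABA
    C ↦ B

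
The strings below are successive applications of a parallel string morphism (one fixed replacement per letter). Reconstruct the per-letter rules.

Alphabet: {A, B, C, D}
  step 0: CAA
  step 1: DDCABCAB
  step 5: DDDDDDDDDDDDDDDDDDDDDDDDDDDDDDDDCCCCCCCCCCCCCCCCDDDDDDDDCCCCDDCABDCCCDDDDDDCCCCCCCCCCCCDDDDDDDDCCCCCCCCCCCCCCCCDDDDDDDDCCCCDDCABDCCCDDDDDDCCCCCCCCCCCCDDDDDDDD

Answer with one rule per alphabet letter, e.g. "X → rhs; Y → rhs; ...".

A->CAB, B->DC, C->DD, D->CC

  step 0 ⇒ step 1: CAA ⇒ DD·CAB·CAB
    A ↦ CAB
    C ↦ DD
    B ↦ DC  (constrained at step 1)
    D ↦ CC  (constrained at step 1)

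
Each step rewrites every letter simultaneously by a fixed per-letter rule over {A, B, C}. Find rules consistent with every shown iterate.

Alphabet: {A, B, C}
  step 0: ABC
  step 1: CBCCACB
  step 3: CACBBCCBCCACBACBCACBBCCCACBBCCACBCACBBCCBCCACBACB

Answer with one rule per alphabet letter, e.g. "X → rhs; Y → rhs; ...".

A->C, B->BCC, C->ACB

  step 0 ⇒ step 1: ABC ⇒ C·BCC·ACB
    A ↦ C
    B ↦ BCC
    C ↦ ACB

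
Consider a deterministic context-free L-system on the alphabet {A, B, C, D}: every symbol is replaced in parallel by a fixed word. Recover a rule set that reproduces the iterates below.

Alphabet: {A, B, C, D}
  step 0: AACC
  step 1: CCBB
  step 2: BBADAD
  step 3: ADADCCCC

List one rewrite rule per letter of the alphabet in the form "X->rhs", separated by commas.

A->C, B->AD, C->B, D->C

  step 2 ⇒ step 3: BBADAD ⇒ AD·AD·C·C·C·C
    A ↦ C
    B ↦ AD
    D ↦ C
  step 0 ⇒ step 1: AACC ⇒ C·C·B·B
    C ↦ B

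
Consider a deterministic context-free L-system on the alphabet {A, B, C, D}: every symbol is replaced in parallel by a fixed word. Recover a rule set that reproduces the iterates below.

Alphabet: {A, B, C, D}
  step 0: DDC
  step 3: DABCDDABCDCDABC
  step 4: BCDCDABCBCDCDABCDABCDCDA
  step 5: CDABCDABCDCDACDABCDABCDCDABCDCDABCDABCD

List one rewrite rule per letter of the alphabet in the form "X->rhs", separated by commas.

  step 4 ⇒ step 5: BCDCDABCBCDCDABCDABCDCDA ⇒ C·DA·BC·DA·BC·D·C·DA·C·DA·BC·DA·BC·D·C·DA·BC·D·C·DA·BC·DA·BC·D
    A ↦ D
    B ↦ C
    C ↦ DA
    D ↦ BC

A->D, B->C, C->DA, D->BC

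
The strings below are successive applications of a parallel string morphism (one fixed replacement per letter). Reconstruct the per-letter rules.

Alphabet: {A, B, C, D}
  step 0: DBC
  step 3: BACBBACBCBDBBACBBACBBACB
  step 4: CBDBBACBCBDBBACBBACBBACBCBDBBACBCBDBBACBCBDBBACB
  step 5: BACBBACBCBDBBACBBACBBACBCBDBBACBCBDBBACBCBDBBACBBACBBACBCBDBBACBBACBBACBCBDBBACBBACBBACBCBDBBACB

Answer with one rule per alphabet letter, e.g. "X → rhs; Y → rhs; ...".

A->DB, B->CB, C->BA, D->BA

  step 4 ⇒ step 5: CBDBBACBCBDBBACBBACBBACBCBDBBACBCBDBBACBCBDBBACB ⇒ BA·CB·BA·CB·CB·DB·BA·CB·BA·CB·BA·CB·CB·DB·BA·CB·CB·DB·BA·CB·CB·DB·BA·CB·BA·CB·BA·CB·CB·DB·BA·CB·BA·CB·BA·CB·CB·DB·BA·CB·BA·CB·BA·CB·CB·DB·BA·CB
    A ↦ DB
    B ↦ CB
    C ↦ BA
    D ↦ BA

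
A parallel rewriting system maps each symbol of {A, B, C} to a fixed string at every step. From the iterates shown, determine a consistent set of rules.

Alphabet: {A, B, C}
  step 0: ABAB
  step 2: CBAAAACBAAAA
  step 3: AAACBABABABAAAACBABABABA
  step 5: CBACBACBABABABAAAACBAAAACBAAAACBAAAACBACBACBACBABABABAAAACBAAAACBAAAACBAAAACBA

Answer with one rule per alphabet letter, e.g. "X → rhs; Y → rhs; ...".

A->BA, B->C, C->AAA

  step 2 ⇒ step 3: CBAAAACBAAAA ⇒ AAA·C·BA·BA·BA·BA·AAA·C·BA·BA·BA·BA
    A ↦ BA
    B ↦ C
    C ↦ AAA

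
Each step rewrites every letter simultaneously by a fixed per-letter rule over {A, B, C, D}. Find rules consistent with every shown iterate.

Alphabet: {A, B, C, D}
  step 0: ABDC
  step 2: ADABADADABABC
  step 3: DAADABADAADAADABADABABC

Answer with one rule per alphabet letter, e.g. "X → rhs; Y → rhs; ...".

A->DA, B->BA, C->BC, D->A

  step 2 ⇒ step 3: ADABADADABABC ⇒ DA·A·DA·BA·DA·A·DA·A·DA·BA·DA·BA·BC
    A ↦ DA
    B ↦ BA
    C ↦ BC
    D ↦ A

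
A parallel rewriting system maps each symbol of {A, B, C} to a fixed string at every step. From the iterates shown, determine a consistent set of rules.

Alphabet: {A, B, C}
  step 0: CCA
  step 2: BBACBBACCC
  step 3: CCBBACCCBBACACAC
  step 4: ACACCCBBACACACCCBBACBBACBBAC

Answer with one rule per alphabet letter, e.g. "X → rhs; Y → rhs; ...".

A->BB, B->C, C->AC

  step 3 ⇒ step 4: CCBBACCCBBACACAC ⇒ AC·AC·C·C·BB·AC·AC·AC·C·C·BB·AC·BB·AC·BB·AC
    A ↦ BB
    B ↦ C
    C ↦ AC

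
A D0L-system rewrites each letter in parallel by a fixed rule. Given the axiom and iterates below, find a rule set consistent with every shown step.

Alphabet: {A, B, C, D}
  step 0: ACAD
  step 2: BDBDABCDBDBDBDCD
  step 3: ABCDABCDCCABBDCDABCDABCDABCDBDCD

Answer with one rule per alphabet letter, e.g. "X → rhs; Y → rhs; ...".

  step 2 ⇒ step 3: BDBDABCDBDBDBDCD ⇒ AB·CD·AB·CD·CC·AB·BD·CD·AB·CD·AB·CD·AB·CD·BD·CD
    A ↦ CC
    B ↦ AB
    C ↦ BD
    D ↦ CD

A->CC, B->AB, C->BD, D->CD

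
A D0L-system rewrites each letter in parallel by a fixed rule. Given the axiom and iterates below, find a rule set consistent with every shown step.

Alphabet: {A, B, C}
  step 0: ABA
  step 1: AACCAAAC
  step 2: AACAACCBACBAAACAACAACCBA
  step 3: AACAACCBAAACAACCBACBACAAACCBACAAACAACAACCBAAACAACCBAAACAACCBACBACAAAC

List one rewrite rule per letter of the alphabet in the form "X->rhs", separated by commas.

  step 2 ⇒ step 3: AACAACCBACBAAACAACAACCBA ⇒ AAC·AAC·CBA·AAC·AAC·CBA·CBA·CA·AAC·CBA·CA·AAC·AAC·AAC·CBA·AAC·AAC·CBA·AAC·AAC·CBA·CBA·CA·AAC
    A ↦ AAC
    B ↦ CA
    C ↦ CBA

A->AAC, B->CA, C->CBA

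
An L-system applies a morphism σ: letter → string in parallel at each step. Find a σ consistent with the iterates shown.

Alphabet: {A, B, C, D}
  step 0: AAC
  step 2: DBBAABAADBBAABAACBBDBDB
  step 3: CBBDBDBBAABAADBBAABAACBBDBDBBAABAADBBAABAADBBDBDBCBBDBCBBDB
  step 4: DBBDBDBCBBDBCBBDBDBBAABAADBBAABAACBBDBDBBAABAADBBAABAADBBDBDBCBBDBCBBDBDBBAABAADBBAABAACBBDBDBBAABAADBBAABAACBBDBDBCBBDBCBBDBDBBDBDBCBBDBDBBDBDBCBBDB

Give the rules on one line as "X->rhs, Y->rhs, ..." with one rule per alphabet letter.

A->BAA, B->DB, C->DBB, D->CBB

  step 3 ⇒ step 4: CBBDBDBBAABAADBBAABAACBBDBDBBAABAADBBAABAADBBDBDBCBBDBCBBDB ⇒ DBB·DB·DB·CBB·DB·CBB·DB·DB·BAA·BAA·DB·BAA·BAA·CBB·DB·DB·BAA·BAA·DB·BAA·BAA·DBB·DB·DB·CBB·DB·CBB·DB·DB·BAA·BAA·DB·BAA·BAA·CBB·DB·DB·BAA·BAA·DB·BAA·BAA·CBB·DB·DB·CBB·DB·CBB·DB·DBB·DB·DB·CBB·DB·DBB·DB·DB·CBB·DB
    A ↦ BAA
    B ↦ DB
    C ↦ DBB
    D ↦ CBB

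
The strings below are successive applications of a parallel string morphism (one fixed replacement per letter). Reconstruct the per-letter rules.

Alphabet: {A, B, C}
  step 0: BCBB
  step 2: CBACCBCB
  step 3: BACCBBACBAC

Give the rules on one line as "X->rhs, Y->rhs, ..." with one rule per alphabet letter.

  step 2 ⇒ step 3: CBACCBCB ⇒ B·AC·C·B·B·AC·B·AC
    A ↦ C
    B ↦ AC
    C ↦ B

A->C, B->AC, C->B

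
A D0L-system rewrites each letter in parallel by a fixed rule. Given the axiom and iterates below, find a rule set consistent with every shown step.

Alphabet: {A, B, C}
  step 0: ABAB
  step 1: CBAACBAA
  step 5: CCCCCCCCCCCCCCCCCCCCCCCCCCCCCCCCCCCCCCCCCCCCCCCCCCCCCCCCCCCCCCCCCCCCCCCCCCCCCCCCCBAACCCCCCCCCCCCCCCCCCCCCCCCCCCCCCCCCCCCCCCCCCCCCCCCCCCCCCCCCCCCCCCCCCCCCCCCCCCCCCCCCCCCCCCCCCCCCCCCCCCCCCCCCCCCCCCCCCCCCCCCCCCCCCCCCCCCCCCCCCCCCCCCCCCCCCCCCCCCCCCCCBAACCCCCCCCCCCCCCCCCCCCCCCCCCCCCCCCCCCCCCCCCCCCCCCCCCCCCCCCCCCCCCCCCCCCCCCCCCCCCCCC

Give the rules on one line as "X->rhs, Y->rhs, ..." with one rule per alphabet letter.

  step 0 ⇒ step 1: ABAB ⇒ C·BAA·C·BAA
    A ↦ C
    B ↦ BAA
    C ↦ CCC  (constrained at step 1)

A->C, B->BAA, C->CCC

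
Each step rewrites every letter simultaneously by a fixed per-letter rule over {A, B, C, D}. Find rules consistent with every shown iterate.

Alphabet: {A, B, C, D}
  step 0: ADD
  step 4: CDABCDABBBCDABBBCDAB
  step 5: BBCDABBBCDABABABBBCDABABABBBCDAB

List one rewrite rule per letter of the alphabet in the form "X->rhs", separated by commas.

A->CD, B->AB, C->B, D->B

  step 4 ⇒ step 5: CDABCDABBBCDABBBCDAB ⇒ B·B·CD·AB·B·B·CD·AB·AB·AB·B·B·CD·AB·AB·AB·B·B·CD·AB
    A ↦ CD
    B ↦ AB
    C ↦ B
    D ↦ B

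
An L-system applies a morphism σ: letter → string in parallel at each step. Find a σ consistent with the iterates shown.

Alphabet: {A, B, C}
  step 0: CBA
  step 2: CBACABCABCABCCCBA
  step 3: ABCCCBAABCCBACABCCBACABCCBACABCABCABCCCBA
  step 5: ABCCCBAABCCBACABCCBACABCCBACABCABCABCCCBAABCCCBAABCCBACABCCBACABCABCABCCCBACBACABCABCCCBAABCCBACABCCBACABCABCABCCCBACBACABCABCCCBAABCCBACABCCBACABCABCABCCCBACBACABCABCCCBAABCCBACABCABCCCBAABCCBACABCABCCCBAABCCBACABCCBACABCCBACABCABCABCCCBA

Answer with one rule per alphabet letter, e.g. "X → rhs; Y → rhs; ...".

  step 2 ⇒ step 3: CBACABCABCABCCCBA ⇒ ABC·C·CBA·ABC·CBA·C·ABC·CBA·C·ABC·CBA·C·ABC·ABC·ABC·C·CBA
    A ↦ CBA
    B ↦ C
    C ↦ ABC

A->CBA, B->C, C->ABC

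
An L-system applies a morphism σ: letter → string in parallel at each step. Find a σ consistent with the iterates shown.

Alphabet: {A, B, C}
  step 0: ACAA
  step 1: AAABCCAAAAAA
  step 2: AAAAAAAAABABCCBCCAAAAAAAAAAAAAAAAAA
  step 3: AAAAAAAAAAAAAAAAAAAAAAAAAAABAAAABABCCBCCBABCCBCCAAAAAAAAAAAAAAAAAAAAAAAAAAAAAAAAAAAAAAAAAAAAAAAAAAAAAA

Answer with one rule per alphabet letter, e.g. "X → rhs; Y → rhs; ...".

  step 2 ⇒ step 3: AAAAAAAAABABCCBCCAAAAAAAAAAAAAAAAAA ⇒ AAA·AAA·AAA·AAA·AAA·AAA·AAA·AAA·AAA·BA·AAA·BA·BCC·BCC·BA·BCC·BCC·AAA·AAA·AAA·AAA·AAA·AAA·AAA·AAA·AAA·AAA·AAA·AAA·AAA·AAA·AAA·AAA·AAA·AAA
    A ↦ AAA
    B ↦ BA
    C ↦ BCC

A->AAA, B->BA, C->BCC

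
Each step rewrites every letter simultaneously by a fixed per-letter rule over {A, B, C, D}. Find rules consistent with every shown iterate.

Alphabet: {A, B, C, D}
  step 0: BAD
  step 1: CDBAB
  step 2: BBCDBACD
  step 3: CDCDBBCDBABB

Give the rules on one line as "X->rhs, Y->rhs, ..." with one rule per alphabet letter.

A->BA, B->CD, C->B, D->B

  step 2 ⇒ step 3: BBCDBACD ⇒ CD·CD·B·B·CD·BA·B·B
    A ↦ BA
    B ↦ CD
    C ↦ B
    D ↦ B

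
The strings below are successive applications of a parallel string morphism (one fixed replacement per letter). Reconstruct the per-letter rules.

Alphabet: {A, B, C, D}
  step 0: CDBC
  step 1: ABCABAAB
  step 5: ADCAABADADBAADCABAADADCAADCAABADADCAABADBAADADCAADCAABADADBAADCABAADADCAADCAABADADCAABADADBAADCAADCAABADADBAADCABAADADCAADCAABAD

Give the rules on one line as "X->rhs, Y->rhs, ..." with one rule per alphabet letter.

A->AD, B->BA, C->AB, D->CA

  step 0 ⇒ step 1: CDBC ⇒ AB·CA·BA·AB
    B ↦ BA
    C ↦ AB
    D ↦ CA
    A ↦ AD  (constrained at step 1)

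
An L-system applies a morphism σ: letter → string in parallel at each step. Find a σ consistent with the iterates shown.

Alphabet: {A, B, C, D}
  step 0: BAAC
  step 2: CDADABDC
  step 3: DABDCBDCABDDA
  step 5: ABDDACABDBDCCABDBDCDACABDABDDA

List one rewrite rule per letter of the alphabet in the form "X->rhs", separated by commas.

A->C, B->A, C->DA, D->BD

  step 2 ⇒ step 3: CDADABDC ⇒ DA·BD·C·BD·C·A·BD·DA
    A ↦ C
    B ↦ A
    C ↦ DA
    D ↦ BD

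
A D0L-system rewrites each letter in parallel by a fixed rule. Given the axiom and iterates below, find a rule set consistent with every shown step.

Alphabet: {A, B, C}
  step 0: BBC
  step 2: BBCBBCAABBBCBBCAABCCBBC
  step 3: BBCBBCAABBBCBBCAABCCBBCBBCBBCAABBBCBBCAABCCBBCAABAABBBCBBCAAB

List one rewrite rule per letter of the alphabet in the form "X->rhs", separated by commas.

A->C, B->BBC, C->AAB

  step 2 ⇒ step 3: BBCBBCAABBBCBBCAABCCBBC ⇒ BBC·BBC·AAB·BBC·BBC·AAB·C·C·BBC·BBC·BBC·AAB·BBC·BBC·AAB·C·C·BBC·AAB·AAB·BBC·BBC·AAB
    A ↦ C
    B ↦ BBC
    C ↦ AAB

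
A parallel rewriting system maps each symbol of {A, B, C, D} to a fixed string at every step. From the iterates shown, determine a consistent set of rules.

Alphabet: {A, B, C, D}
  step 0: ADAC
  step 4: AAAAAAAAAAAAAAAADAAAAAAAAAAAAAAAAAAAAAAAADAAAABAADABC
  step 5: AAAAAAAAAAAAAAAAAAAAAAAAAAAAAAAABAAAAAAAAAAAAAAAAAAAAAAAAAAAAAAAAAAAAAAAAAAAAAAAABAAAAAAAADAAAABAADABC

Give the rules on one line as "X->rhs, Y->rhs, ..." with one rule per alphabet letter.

  step 4 ⇒ step 5: AAAAAAAAAAAAAAAADAAAAAAAAAAAAAAAAAAAAAAAADAAAABAADABC ⇒ AA·AA·AA·AA·AA·AA·AA·AA·AA·AA·AA·AA·AA·AA·AA·AA·B·AA·AA·AA·AA·AA·AA·AA·AA·AA·AA·AA·AA·AA·AA·AA·AA·AA·AA·AA·AA·AA·AA·AA·AA·B·AA·AA·AA·AA·D·AA·AA·B·AA·D·ABC
    A ↦ AA
    B ↦ D
    C ↦ ABC
    D ↦ B

A->AA, B->D, C->ABC, D->B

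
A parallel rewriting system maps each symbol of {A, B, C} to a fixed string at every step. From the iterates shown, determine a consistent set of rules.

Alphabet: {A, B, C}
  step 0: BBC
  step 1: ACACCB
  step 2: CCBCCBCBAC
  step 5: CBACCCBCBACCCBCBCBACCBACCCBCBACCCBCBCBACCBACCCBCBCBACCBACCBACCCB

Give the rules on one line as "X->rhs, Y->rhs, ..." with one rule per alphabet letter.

  step 1 ⇒ step 2: ACACCB ⇒ C·CB·C·CB·CB·AC
    A ↦ C
    B ↦ AC
    C ↦ CB

A->C, B->AC, C->CB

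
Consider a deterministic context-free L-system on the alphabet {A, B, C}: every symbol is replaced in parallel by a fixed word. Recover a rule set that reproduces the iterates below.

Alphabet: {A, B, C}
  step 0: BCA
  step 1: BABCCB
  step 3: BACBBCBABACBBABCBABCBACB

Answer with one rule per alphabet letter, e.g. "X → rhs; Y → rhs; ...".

  step 0 ⇒ step 1: BCA ⇒ BA·BC·CB
    A ↦ CB
    B ↦ BA
    C ↦ BC

A->CB, B->BA, C->BC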